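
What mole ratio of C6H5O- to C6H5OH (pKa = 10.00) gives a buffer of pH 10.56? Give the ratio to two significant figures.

pH = pKa + log(r) ⇒ log(r) = 10.56 − 10.00 = +0.56
r = [C6H5O-]/[C6H5OH] = 10^(+0.56) = 3.63

ratio = 3.6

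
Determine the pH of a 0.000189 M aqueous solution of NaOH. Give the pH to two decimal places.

pH = 10.28

NaOH is a strong base; [OH-] = 0.000189 M.
pOH = -log(0.000189) = 3.72
pH = 14.00 - 3.72 = 10.28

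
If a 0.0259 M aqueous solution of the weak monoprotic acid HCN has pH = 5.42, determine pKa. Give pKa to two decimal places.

pKa = 9.25

[H+] = 10^(-5.42) = 3.80 × 10^-6 M
At equilibrium [HA] = 0.0259 − 3.80 × 10^-6 = 2.59 × 10^-2 M
Ka = [H+][A-]/[HA] = (3.80 × 10^-6)² / 2.59 × 10^-2 = 5.58 × 10^-10
pKa = -log(5.58 × 10^-10) = 9.25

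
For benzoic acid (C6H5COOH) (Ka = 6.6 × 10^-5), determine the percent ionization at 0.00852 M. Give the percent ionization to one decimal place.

C6H5COOH ⇌ C6H5COO- + H+; let x = [H+] at equilibrium.
Solve x² + 6.6e-05x − 5.62e-07 = 0 → x = 7.18 × 10^-4 M
% ionization = x/C₀ × 100% = 7.18 × 10^-4/0.00852 × 100% = 8.4%

8.4%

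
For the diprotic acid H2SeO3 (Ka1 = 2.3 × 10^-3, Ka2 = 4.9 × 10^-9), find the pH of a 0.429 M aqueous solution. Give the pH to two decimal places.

Since Ka1 ≫ Ka2, the first ionization dominates [H+].
Ka1 = x²/(0.429 − x) = 2.3 × 10^-3
Solving the quadratic: x = (−Ka1 + √(Ka1² + 4·Ka1·C₀))/2 = 3.03 × 10^-2 M
pH = −log(3.03 × 10^-2) = 1.52

pH = 1.52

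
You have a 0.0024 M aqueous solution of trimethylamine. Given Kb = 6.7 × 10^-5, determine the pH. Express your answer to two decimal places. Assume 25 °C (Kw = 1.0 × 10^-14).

pH = 10.57

(CH3)3N + H2O ⇌ (CH3)3NH+ + OH-
From the ICE table, Kb = [OH-]²/(0.0024 − [OH-]) = 6.7 × 10^-5.
The 5% rule fails; solving [OH-]² + Kb·[OH-] − Kb·C₀ = 0 exactly:
[OH-] = (−Kb + √(Kb² + 4·Kb·C₀))/2 = 3.69 × 10^-4 M
pOH = 3.43, so pH = 14.00 − pOH = 10.57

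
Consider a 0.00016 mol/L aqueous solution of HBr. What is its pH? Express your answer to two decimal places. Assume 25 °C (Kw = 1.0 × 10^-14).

HBr is a strong acid and dissociates completely, so [H+] = 0.00016 M.
pH = -log(0.00016) = 3.80

pH = 3.80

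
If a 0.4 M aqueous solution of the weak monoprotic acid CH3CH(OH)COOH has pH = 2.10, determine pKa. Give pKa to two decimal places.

[H+] = 10^(-2.10) = 7.94 × 10^-3 M
At equilibrium [HA] = 0.4 − 7.94 × 10^-3 = 3.92 × 10^-1 M
Ka = [H+][A-]/[HA] = (7.94 × 10^-3)² / 3.92 × 10^-1 = 1.61 × 10^-4
pKa = -log(1.61 × 10^-4) = 3.79

pKa = 3.79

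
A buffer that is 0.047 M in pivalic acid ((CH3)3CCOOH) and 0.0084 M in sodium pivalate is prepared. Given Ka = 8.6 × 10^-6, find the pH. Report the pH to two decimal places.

pKa = −log(8.6 × 10^-6) = 5.066
pH = pKa + log([A⁻]/[HA]) = 5.066 + log(0.0084/0.047)
pH = 5.066 + (-0.748) = 4.32

pH = 4.32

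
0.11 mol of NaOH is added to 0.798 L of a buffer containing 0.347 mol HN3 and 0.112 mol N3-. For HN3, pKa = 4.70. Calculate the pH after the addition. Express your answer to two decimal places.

After neutralization: n(HN3) = 0.237 mol, n(N3-) = 0.222 mol.
Henderson–Hasselbalch with mole ratio 0.222/0.237: pH = 4.70 + (-0.028)

pH = 4.67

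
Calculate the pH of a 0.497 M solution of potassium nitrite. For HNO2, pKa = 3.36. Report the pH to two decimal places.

NO2- is the conjugate base of the weak acid HNO2.
Ka = 10^(−3.36) = 4.37 × 10^-4
Kb = Kw/Ka = 1.0×10^-14 / 4.37 × 10^-4 = 2.29 × 10^-11
Let x = [OH-] at equilibrium. Kb = x²/(0.497 − x).
Assume x ≪ 0.497: x ≈ √(2.29 × 10^-11 × 0.497) = 3.37 × 10^-6 M
pOH = 5.47, so pH = 14.00 − pOH = 8.53

pH = 8.53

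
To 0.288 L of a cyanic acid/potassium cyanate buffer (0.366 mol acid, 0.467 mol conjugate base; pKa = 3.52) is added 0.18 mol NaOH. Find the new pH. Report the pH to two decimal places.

OH- converts HOCN to OCN-: HOCN → 0.186 mol, OCN- → 0.647 mol.
pH = pKa + log(n_OCN-/n_HOCN) = 3.52 + log(0.647/0.186) = 3.52 + (+0.541)

pH = 4.06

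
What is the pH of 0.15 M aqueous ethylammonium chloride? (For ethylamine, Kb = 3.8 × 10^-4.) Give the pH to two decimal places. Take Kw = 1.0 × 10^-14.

pH = 5.70

C2H5NH3+ is the conjugate acid of the weak base C2H5NH2.
Ka = Kw/Kb = 1.0×10^-14 / 3.8 × 10^-4 = 2.63 × 10^-11
From the ICE table, Ka = x²/(0.15 − x) = 2.63 × 10^-11.
Assume x ≪ 0.15: x ≈ √(2.63 × 10^-11 × 0.15) = 1.99 × 10^-6 M
Check: 0.0013% ionized — well under 5%, approximation valid.
pH = −log(1.99 × 10^-6) = 5.70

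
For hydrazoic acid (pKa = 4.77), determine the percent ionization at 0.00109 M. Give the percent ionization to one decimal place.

HN3 ⇌ N3- + H+; let x = [H+] at equilibrium.
Ka = 10^(−4.77) = 1.70 × 10^-5
Solve x² + 1.7e-05x − 1.85e-08 = 0 → x = 1.28 × 10^-4 M
Fraction ionized = 1.28 × 10^-4 / 0.00109 = 0.1174 → 11.7%

11.7%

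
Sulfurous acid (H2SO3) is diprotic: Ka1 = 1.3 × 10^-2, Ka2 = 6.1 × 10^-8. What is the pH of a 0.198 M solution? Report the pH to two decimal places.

pH = 1.35

Ka1 ≫ Ka2, so treat the first dissociation as the only significant source of H+.
Ka1 = x²/(0.198 − x) = 1.3 × 10^-2
Solving the quadratic: x = (−Ka1 + √(Ka1² + 4·Ka1·C₀))/2 = 4.46 × 10^-2 M
pH = −log(4.46 × 10^-2) = 1.35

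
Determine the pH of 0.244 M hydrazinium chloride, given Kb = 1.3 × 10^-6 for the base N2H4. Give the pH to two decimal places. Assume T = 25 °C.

pH = 4.36

N2H5+ is the conjugate acid of the weak base N2H4.
Ka = Kw/Kb = 1.0×10^-14 / 1.3 × 10^-6 = 7.69 × 10^-9
Ka = [H+]²/(0.244 − [H+]) = 7.69 × 10^-9
Assume [H+] ≪ 0.244: [H+] ≈ √(7.69 × 10^-9 × 0.244) = 4.33 × 10^-5 M
pH = −log[H+] = −log(4.33 × 10^-5) = 4.36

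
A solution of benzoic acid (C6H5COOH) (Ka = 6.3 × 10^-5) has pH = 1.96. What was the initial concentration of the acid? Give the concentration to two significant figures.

C₀ = 1.9 M

[H+] = 10^(-1.96) = 1.10 × 10^-2 M = x
Ka = x²/(C₀ − x) ⇒ C₀ = x + x²/Ka
C₀ = 1.10 × 10^-2 + (1.10 × 10^-2)²/(6.3 × 10^-5) = 1.93 M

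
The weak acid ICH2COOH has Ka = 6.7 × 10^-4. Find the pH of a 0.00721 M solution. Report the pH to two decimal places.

ICH2COOH ⇌ ICH2COO- + H+
From the ICE table, Ka = [H+]²/(0.00721 − [H+]) = 6.7 × 10^-4.
[H+] is not negligible relative to C₀; solve [H+]² + 0.00067·[H+] − 4.83e-06 = 0.
[H+] = (−Ka + √(Ka² + 4·Ka·C₀))/2 = 1.89 × 10^-3 M
pH = −log(1.89 × 10^-3) = 2.72

pH = 2.72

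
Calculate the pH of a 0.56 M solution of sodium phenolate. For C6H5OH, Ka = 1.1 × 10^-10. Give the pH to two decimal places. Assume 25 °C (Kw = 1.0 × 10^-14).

pH = 11.85

C6H5O- is the conjugate base of the weak acid C6H5OH.
Kb = Kw/Ka = 1.0×10^-14 / 1.1 × 10^-10 = 9.09 × 10^-5
Let x = [OH-] at equilibrium. Kb = x²/(0.56 − x).
Neglecting x in the denominator: x = √(9.09 × 10^-5 × 0.56) = 7.13 × 10^-3 M
(x/C₀ = 1.3% < 5%, so the approximation holds.)
pOH = 2.15, so pH = 14.00 − pOH = 11.85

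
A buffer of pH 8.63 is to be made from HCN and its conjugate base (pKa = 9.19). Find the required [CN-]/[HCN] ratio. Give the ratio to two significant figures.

pH = pKa + log(r) ⇒ log(r) = 8.63 − 9.19 = -0.56
r = [CN-]/[HCN] = 10^(-0.56) = 0.275

ratio = 0.28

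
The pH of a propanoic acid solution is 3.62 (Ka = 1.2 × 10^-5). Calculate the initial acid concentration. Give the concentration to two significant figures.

C₀ = 5.0 × 10^-3 M

[H+] = 10^(-3.62) = 2.40 × 10^-4 M = x
Ka = x²/(C₀ − x) ⇒ C₀ = x + x²/Ka
C₀ = 2.40 × 10^-4 + (2.40 × 10^-4)²/(1.2 × 10^-5) = 5.04 × 10^-3 M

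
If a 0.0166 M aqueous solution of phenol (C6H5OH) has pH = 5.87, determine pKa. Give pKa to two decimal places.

pKa = 9.96

[H+] = 10^(-5.87) = 1.35 × 10^-6 M
At equilibrium [HA] = 0.0166 − 1.35 × 10^-6 = 1.66 × 10^-2 M
Ka = [H+][A-]/[HA] = (1.35 × 10^-6)² / 1.66 × 10^-2 = 1.10 × 10^-10
pKa = -log(1.10 × 10^-10) = 9.96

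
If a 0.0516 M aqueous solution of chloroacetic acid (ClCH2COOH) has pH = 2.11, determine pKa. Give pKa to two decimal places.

pKa = 2.86

[H+] = 10^(-2.11) = 7.76 × 10^-3 M
At equilibrium [HA] = 0.0516 − 7.76 × 10^-3 = 4.38 × 10^-2 M
Ka = [H+][A-]/[HA] = (7.76 × 10^-3)² / 4.38 × 10^-2 = 1.37 × 10^-3
pKa = -log(1.37 × 10^-3) = 2.86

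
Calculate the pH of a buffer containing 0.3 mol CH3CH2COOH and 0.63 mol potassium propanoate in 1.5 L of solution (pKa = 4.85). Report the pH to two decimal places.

Henderson–Hasselbalch: pH = pKa + log([CH3CH2COO-]/[CH3CH2COOH]) = 4.85 + log(0.63/0.3)
pH = 4.85 + (+0.322) = 5.17

pH = 5.17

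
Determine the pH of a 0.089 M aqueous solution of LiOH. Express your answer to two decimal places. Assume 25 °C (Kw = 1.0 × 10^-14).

LiOH is a strong base; [OH-] = 0.089 M.
pOH = -log(0.089) = 1.05
pH = 14.00 - 1.05 = 12.95

pH = 12.95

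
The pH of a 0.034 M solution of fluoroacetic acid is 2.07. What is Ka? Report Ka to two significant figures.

Ka = 2.8 × 10^-3

[H+] = 10^(-2.07) = 8.51 × 10^-3 M
At equilibrium [HA] = 0.034 − 8.51 × 10^-3 = 2.55 × 10^-2 M
Ka = [H+][A-]/[HA] = (8.51 × 10^-3)² / 2.55 × 10^-2 = 2.8 × 10^-3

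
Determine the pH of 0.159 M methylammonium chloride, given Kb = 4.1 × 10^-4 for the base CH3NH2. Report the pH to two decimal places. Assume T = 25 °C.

CH3NH3+ is the conjugate acid of the weak base CH3NH2.
Ka = Kw/Kb = 1.0×10^-14 / 4.1 × 10^-4 = 2.44 × 10^-11
Let x = [H+] at equilibrium. Ka = x²/(0.159 − x).
Neglecting x in the denominator: x = √(2.44 × 10^-11 × 0.159) = 1.97 × 10^-6 M
pH = −log(1.97 × 10^-6) = 5.71

pH = 5.71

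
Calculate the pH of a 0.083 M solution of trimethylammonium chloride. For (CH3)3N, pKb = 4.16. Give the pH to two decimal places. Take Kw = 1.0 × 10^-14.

(CH3)3NH+ is the conjugate acid of the weak base (CH3)3N.
Kb = 10^(−4.16) = 6.92 × 10^-5
Ka = Kw/Kb = 1.0×10^-14 / 6.92 × 10^-5 = 1.45 × 10^-10
Ka = [H+]²/(0.083 − [H+]) = 1.45 × 10^-10
Since Ka ≪ C₀, [H+] ≈ √(Ka·C₀) = 3.47 × 10^-6 M.
([H+]/C₀ = 0.0042% < 5%, so the approximation holds.)
pH = −log(3.47 × 10^-6) = 5.46

pH = 5.46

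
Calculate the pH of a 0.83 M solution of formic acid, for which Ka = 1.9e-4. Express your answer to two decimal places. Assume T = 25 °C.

HCOOH ⇌ HCOO- + H+
From the ICE table, Ka = x²/(0.83 − x) = 1.9 × 10^-4.
Neglecting x in the denominator: x = √(1.9 × 10^-4 × 0.83) = 1.26 × 10^-2 M
(x/C₀ = 1.5% < 5%, so the approximation holds.)
pH = −log(1.26 × 10^-2) = 1.90

pH = 1.90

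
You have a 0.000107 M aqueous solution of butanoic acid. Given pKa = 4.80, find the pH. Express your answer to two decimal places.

CH3(CH2)2COOH ⇌ CH3(CH2)2COO- + H+
Ka = 10^(−4.80) = 1.58 × 10^-5
From the ICE table, Ka = [H+]²/(0.000107 − [H+]) = 1.58 × 10^-5.
Here C₀/Ka ≈ 6.77, so the small-[H+] approximation fails. Use the quadratic:
[H+] = (−Ka + √(Ka² + 4·Ka·C₀))/2 = 3.40 × 10^-5 M
pH = −log(3.40 × 10^-5) = 4.47

pH = 4.47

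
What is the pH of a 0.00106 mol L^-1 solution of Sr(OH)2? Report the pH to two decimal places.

pH = 11.33

Sr(OH)2 is a strong base (each formula unit releases 2 OH-); [OH-] = 0.00212 M.
pOH = -log(0.00212) = 2.67
pH = 14.00 - 2.67 = 11.33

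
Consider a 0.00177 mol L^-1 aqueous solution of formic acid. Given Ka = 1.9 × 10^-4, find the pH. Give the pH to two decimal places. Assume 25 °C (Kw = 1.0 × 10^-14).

HCOOH ⇌ HCOO- + H+
From the ICE table, Ka = x²/(0.00177 − x) = 1.9 × 10^-4.
x is not negligible relative to C₀; solve x² + 0.00019·x − 3.36e-07 = 0.
x = (−Ka + √(Ka² + 4·Ka·C₀))/2 = 4.93 × 10^-4 M
pH = −log[H+] = −log(4.93 × 10^-4) = 3.31

pH = 3.31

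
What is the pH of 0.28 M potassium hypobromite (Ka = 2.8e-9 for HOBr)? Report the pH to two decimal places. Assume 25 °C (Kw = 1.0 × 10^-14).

OBr- is the conjugate base of the weak acid HOBr.
Kb = Kw/Ka = 1.0×10^-14 / 2.8 × 10^-9 = 3.57 × 10^-6
Kb = [OH-]²/(0.28 − [OH-]) = 3.57 × 10^-6
Since Kb ≪ C₀, [OH-] ≈ √(Kb·C₀) = 1.00 × 10^-3 M.
([OH-]/C₀ = 0.36% < 5%, so the approximation holds.)
pOH = 3.00, so pH = 14.00 − pOH = 11.00

pH = 11.00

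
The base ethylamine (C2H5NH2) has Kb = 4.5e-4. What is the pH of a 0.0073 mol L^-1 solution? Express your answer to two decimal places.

C2H5NH2 + H2O ⇌ C2H5NH3+ + OH-
Kb = x²/(0.0073 − x) = 4.5 × 10^-4
Here C₀/Kb ≈ 16.2, so the small-x approximation fails. Use the quadratic:
x = [−0.00045 + √(0.00045² + 1.31e-05)]/2 = 1.60 × 10^-3 M
pOH = 2.80, so pH = 14.00 − pOH = 11.20

pH = 11.20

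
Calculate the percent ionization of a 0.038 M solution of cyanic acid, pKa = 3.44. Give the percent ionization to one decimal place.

9.3%

HOCN ⇌ OCN- + H+; let x = [H+] at equilibrium.
Ka = 10^(−3.44) = 3.63 × 10^-4
Ka = x²/(C₀ − x); solving the quadratic gives x = 3.54 × 10^-3 M.
% ionization = x/C₀ × 100% = 3.54 × 10^-3/0.038 × 100% = 9.3%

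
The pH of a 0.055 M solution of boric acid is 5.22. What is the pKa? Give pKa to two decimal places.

[H+] = 10^(-5.22) = 6.03 × 10^-6 M
At equilibrium [HA] = 0.055 − 6.03 × 10^-6 = 5.50 × 10^-2 M
Ka = [H+][A-]/[HA] = (6.03 × 10^-6)² / 5.50 × 10^-2 = 6.61 × 10^-10
pKa = -log(6.61 × 10^-10) = 9.18

pKa = 9.18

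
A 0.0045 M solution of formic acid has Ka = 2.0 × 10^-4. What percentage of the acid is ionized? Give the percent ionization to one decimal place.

HCOOH ⇌ HCOO- + H+; let x = [H+] at equilibrium.
Ka = x²/(C₀ − x); solving the quadratic gives x = 8.54 × 10^-4 M.
% ionization = x/C₀ × 100% = 8.54 × 10^-4/0.0045 × 100% = 19.0%

19.0%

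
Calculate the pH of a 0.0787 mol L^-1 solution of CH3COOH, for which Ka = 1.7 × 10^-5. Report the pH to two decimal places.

CH3COOH ⇌ CH3COO- + H+
Let x = [H+] at equilibrium. Ka = x²/(0.0787 − x).
Assume x ≪ 0.0787: x ≈ √(1.7 × 10^-5 × 0.0787) = 1.16 × 10^-3 M
Check: 1.5% ionized — well under 5%, approximation valid.
pH = −log[H+] = −log(1.16 × 10^-3) = 2.94

pH = 2.94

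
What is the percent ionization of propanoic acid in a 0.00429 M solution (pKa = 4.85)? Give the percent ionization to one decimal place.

CH3CH2COOH ⇌ CH3CH2COO- + H+; let x = [H+] at equilibrium.
Ka = 10^(−4.85) = 1.41 × 10^-5
Solve x² + 1.41e-05x − 6.05e-08 = 0 → x = 2.39 × 10^-4 M
Fraction ionized = 2.39 × 10^-4 / 0.00429 = 0.0557 → 5.6%

5.6%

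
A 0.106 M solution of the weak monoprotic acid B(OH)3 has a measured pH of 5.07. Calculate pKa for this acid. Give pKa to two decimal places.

pKa = 9.17

[H+] = 10^(-5.07) = 8.51 × 10^-6 M
At equilibrium [HA] = 0.106 − 8.51 × 10^-6 = 1.06 × 10^-1 M
Ka = [H+][A-]/[HA] = (8.51 × 10^-6)² / 1.06 × 10^-1 = 6.83 × 10^-10
pKa = -log(6.83 × 10^-10) = 9.17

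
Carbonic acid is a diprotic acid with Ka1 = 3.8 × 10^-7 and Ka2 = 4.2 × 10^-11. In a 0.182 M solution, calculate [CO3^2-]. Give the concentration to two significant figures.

First ionization gives [H+] ≈ [HCO3-] = 2.63 × 10^-4 M.
Second step: Ka2 = [H+][CO3^2-]/[HCO3-] ≈ [CO3^2-] (since [H+] ≈ [HCO3-]).
So [CO3^2-] ≈ Ka2.

4.2 × 10^-11 M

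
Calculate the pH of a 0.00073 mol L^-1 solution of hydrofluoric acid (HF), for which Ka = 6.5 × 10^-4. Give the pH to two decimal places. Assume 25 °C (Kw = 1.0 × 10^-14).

HF ⇌ F- + H+
Ka = x²/(0.00073 − x) = 6.5 × 10^-4
x is not negligible relative to C₀; solve x² + 0.00065·x − 4.74e-07 = 0.
x = (−Ka + √(Ka² + 4·Ka·C₀))/2 = 4.37 × 10^-4 M
pH = −log[H+] = −log(4.37 × 10^-4) = 3.36

pH = 3.36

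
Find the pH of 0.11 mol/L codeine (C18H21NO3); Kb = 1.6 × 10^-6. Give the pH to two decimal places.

C18H21NO3 + H2O ⇌ C18H22NO3+ + OH-
Kb = [OH-]²/(0.11 − [OH-]) = 1.6 × 10^-6
Since Kb ≪ C₀, [OH-] ≈ √(Kb·C₀) = 4.20 × 10^-4 M.
Check: 0.38% ionized — well under 5%, approximation valid.
pOH = −log(4.20 × 10^-4) = 3.38; pH = 14.00 − 3.38 = 10.62

pH = 10.62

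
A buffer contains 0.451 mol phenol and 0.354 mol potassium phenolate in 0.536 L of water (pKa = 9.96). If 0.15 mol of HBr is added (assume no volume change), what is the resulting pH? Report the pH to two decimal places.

After neutralization: n(C6H5OH) = 0.601 mol, n(C6H5O-) = 0.204 mol.
pH = pKa + log([A⁻]/[HA]) = 9.96 + log(0.204/0.601) = 9.96 -0.469

pH = 9.49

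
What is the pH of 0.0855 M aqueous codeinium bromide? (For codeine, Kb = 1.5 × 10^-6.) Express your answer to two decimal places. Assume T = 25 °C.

C18H22NO3+ is the conjugate acid of the weak base C18H21NO3.
Ka = Kw/Kb = 1.0×10^-14 / 1.5 × 10^-6 = 6.67 × 10^-9
From the ICE table, Ka = [H+]²/(0.0855 − [H+]) = 6.67 × 10^-9.
Since Ka ≪ C₀, [H+] ≈ √(Ka·C₀) = 2.39 × 10^-5 M.
pH = −log[H+] = −log(2.39 × 10^-5) = 4.62

pH = 4.62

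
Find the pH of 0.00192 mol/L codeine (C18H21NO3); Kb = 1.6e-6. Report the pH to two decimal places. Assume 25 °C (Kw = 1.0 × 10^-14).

pH = 9.74

C18H21NO3 + H2O ⇌ C18H22NO3+ + OH-
Kb = x²/(0.00192 − x) = 1.6 × 10^-6
Since Kb ≪ C₀, x ≈ √(Kb·C₀) = 5.54 × 10^-5 M.
Check: 2.9% ionized — well under 5%, approximation valid.
pOH = 4.26, so pH = 14.00 − pOH = 9.74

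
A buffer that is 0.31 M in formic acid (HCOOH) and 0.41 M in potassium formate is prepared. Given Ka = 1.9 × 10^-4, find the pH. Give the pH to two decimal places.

pH = 3.84

pKa = −log(1.9 × 10^-4) = 3.721
Henderson–Hasselbalch: pH = pKa + log([HCOO-]/[HCOOH]) = 3.721 + log(0.41/0.31)
pH = 3.721 + (+0.121) = 3.84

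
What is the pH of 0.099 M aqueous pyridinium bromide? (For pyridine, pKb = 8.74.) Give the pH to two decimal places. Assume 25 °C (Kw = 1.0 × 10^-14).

pH = 3.13

C5H5NH+ is the conjugate acid of the weak base C5H5N.
Kb = 10^(−8.74) = 1.82 × 10^-9
Ka = Kw/Kb = 1.0×10^-14 / 1.82 × 10^-9 = 5.49 × 10^-6
Ka = [H+]²/(0.099 − [H+]) = 5.49 × 10^-6
Neglecting [H+] in the denominator: [H+] = √(5.49 × 10^-6 × 0.099) = 7.37 × 10^-4 M
pH = −log(7.37 × 10^-4) = 3.13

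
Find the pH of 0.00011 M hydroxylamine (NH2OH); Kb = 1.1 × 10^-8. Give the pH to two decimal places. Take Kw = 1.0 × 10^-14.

pH = 8.04

NH2OH + H2O ⇌ NH3OH+ + OH-
Kb = x²/(0.00011 − x) = 1.1 × 10^-8
Since Kb ≪ C₀, x ≈ √(Kb·C₀) = 1.10 × 10^-6 M.
Check: 1% ionized — well under 5%, approximation valid.
pOH = 5.96, so pH = 14.00 − pOH = 8.04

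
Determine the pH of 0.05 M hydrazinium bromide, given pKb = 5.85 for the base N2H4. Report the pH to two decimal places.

pH = 4.73

N2H5+ is the conjugate acid of the weak base N2H4.
Kb = 10^(−5.85) = 1.41 × 10^-6
Ka = Kw/Kb = 1.0×10^-14 / 1.41 × 10^-6 = 7.09 × 10^-9
Ka = [H+]²/(0.05 − [H+]) = 7.09 × 10^-9
Assume [H+] ≪ 0.05: [H+] ≈ √(7.09 × 10^-9 × 0.05) = 1.88 × 10^-5 M
([H+]/C₀ = 0.038% < 5%, so the approximation holds.)
pH = −log[H+] = −log(1.88 × 10^-5) = 4.73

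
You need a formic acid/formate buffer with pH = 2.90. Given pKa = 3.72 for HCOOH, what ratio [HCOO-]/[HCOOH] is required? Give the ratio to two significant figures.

pH = pKa + log(r) ⇒ log(r) = 2.90 − 3.72 = -0.82
r = [HCOO-]/[HCOOH] = 10^(-0.82) = 0.151

ratio = 0.15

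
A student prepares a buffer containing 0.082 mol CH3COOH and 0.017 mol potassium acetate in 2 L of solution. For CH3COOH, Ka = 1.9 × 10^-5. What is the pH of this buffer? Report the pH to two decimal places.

pKa = −log(1.9 × 10^-5) = 4.721
Using pH = pKa + log([base]/[acid]) with [base]/[acid] = 0.017/0.082:
pH = 4.721 + (-0.683) = 4.04

pH = 4.04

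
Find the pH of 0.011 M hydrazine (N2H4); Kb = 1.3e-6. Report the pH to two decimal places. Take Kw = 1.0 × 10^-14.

pH = 10.08

N2H4 + H2O ⇌ N2H5+ + OH-
From the ICE table, Kb = [OH-]²/(0.011 − [OH-]) = 1.3 × 10^-6.
Since Kb ≪ C₀, [OH-] ≈ √(Kb·C₀) = 1.20 × 10^-4 M.
Check: 1.1% ionized — well under 5%, approximation valid.
pOH = 3.92, so pH = 14.00 − pOH = 10.08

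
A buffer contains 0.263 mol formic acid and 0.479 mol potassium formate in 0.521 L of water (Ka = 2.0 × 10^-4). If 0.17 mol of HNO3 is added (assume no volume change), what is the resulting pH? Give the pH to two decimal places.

pH = 3.55

After neutralization: n(HCOOH) = 0.433 mol, n(HCOO-) = 0.309 mol.
pKa = −log(2.0 × 10^-4) = 3.699
Henderson–Hasselbalch with mole ratio 0.309/0.433: pH = 3.699 + (-0.147)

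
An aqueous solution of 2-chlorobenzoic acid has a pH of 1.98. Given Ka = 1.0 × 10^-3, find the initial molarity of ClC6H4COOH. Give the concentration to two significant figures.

[H+] = 10^(-1.98) = 1.05 × 10^-2 M = x
Ka = x²/(C₀ − x) ⇒ C₀ = x + x²/Ka
C₀ = 1.05 × 10^-2 + (1.05 × 10^-2)²/(1.0 × 10^-3) = 1.21 × 10^-1 M

C₀ = 1.2 × 10^-1 M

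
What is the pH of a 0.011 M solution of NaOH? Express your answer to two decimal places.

pH = 12.04

NaOH is a strong base; [OH-] = 0.011 M.
pOH = -log(0.011) = 1.96
pH = 14.00 - 1.96 = 12.04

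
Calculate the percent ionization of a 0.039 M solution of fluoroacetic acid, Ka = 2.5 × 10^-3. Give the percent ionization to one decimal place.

22.3%

FCH2COOH ⇌ FCH2COO- + H+; let x = [H+] at equilibrium.
Solve x² + 0.0025x − 9.75e-05 = 0 → x = 8.70 × 10^-3 M
Fraction ionized = 8.70 × 10^-3 / 0.039 = 0.2231 → 22.3%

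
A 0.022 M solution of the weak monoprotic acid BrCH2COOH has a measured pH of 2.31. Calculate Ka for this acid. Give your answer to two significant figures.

[H+] = 10^(-2.31) = 4.90 × 10^-3 M
At equilibrium [HA] = 0.022 − 4.90 × 10^-3 = 1.71 × 10^-2 M
Ka = [H+][A-]/[HA] = (4.90 × 10^-3)² / 1.71 × 10^-2 = 1.4 × 10^-3

Ka = 1.4 × 10^-3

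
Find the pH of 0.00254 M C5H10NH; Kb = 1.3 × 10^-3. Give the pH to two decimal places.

pH = 11.11

C5H10NH + H2O ⇌ C5H10NH2+ + OH-
From the ICE table, Kb = x²/(0.00254 − x) = 1.3 × 10^-3.
The 5% rule fails; solving x² + Kb·x − Kb·C₀ = 0 exactly:
x = [−0.0013 + √(0.0013² + 1.32e-05)]/2 = 1.28 × 10^-3 M
pOH = −log(1.28 × 10^-3) = 2.89; pH = 14.00 − 2.89 = 11.11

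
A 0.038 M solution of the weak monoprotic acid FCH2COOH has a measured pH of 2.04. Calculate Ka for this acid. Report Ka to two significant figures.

[H+] = 10^(-2.04) = 9.12 × 10^-3 M
At equilibrium [HA] = 0.038 − 9.12 × 10^-3 = 2.89 × 10^-2 M
Ka = [H+][A-]/[HA] = (9.12 × 10^-3)² / 2.89 × 10^-2 = 2.9 × 10^-3

Ka = 2.9 × 10^-3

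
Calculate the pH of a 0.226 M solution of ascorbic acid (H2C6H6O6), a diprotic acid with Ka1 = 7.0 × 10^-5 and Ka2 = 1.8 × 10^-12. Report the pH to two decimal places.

Since Ka1 ≫ Ka2, the first ionization dominates [H+].
Ka1 = x²/(0.226 − x) = 7.0 × 10^-5
x ≈ √(7.0 × 10^-5 × 0.226) = 3.98 × 10^-3 M
pH = −log(3.98 × 10^-3) = 2.40

pH = 2.40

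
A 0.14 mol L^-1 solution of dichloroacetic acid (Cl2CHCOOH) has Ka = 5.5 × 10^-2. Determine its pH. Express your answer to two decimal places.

pH = 1.19

Cl2CHCOOH ⇌ Cl2CHCOO- + H+
Ka = [H+]²/(0.14 − [H+]) = 5.5 × 10^-2
Here C₀/Ka ≈ 2.55, so the small-[H+] approximation fails. Use the quadratic:
[H+] = [−0.055 + √(0.055² + 0.0308)]/2 = 6.45 × 10^-2 M
pH = −log(6.45 × 10^-2) = 1.19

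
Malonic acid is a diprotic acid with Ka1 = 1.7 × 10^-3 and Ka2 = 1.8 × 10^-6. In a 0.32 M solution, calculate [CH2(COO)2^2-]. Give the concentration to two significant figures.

First ionization gives [H+] ≈ [CH2(COOH)COO-] = 2.25 × 10^-2 M.
Second step: Ka2 = [H+][CH2(COO)2^2-]/[CH2(COOH)COO-] ≈ [CH2(COO)2^2-] (since [H+] ≈ [CH2(COOH)COO-]).
So [CH2(COO)2^2-] ≈ Ka2.

1.8 × 10^-6 M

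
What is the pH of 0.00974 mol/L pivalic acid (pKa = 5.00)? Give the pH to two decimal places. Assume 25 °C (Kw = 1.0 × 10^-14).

(CH3)3CCOOH ⇌ (CH3)3CCOO- + H+
Ka = 10^(−5.00) = 1.00 × 10^-5
Ka = x²/(0.00974 − x) = 1.00 × 10^-5
Since Ka ≪ C₀, x ≈ √(Ka·C₀) = 3.12 × 10^-4 M.
pH = −log[H+] = −log(3.12 × 10^-4) = 3.51

pH = 3.51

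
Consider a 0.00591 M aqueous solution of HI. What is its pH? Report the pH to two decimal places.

HI is a strong acid and dissociates completely, so [H+] = 0.00591 M.
pH = -log(0.00591) = 2.23

pH = 2.23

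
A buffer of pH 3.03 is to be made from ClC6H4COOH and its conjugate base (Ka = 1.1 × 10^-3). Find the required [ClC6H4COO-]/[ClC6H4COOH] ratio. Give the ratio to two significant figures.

pKa = -log(1.1 × 10^-3) = 2.959
pH = pKa + log(r) ⇒ log(r) = 3.03 − 2.959 = +0.071
r = [ClC6H4COO-]/[ClC6H4COOH] = 10^(+0.071) = 1.18

ratio = 1.2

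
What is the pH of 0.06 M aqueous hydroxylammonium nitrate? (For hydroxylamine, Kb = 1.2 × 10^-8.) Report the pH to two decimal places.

pH = 3.65

NH3OH+ is the conjugate acid of the weak base NH2OH.
Ka = Kw/Kb = 1.0×10^-14 / 1.2 × 10^-8 = 8.33 × 10^-7
From the ICE table, Ka = x²/(0.06 − x) = 8.33 × 10^-7.
Since Ka ≪ C₀, x ≈ √(Ka·C₀) = 2.24 × 10^-4 M.
Check: 0.37% ionized — well under 5%, approximation valid.
pH = −log[H+] = −log(2.24 × 10^-4) = 3.65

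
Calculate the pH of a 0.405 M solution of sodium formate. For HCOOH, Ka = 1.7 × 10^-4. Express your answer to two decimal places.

HCOO- is the conjugate base of the weak acid HCOOH.
Kb = Kw/Ka = 1.0×10^-14 / 1.7 × 10^-4 = 5.88 × 10^-11
From the ICE table, Kb = x²/(0.405 − x) = 5.88 × 10^-11.
Assume x ≪ 0.405: x ≈ √(5.88 × 10^-11 × 0.405) = 4.88 × 10^-6 M
Check: 0.0012% ionized — well under 5%, approximation valid.
pOH = −log(4.88 × 10^-6) = 5.31; pH = 14.00 − 5.31 = 8.69

pH = 8.69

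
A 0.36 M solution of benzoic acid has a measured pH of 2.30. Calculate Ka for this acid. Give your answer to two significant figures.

[H+] = 10^(-2.30) = 5.01 × 10^-3 M
At equilibrium [HA] = 0.36 − 5.01 × 10^-3 = 3.55 × 10^-1 M
Ka = [H+][A-]/[HA] = (5.01 × 10^-3)² / 3.55 × 10^-1 = 7.1 × 10^-5

Ka = 7.1 × 10^-5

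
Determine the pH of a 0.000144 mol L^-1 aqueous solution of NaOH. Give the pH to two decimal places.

NaOH is a strong base; [OH-] = 0.000144 M.
pOH = -log(0.000144) = 3.84
pH = 14.00 - 3.84 = 10.16

pH = 10.16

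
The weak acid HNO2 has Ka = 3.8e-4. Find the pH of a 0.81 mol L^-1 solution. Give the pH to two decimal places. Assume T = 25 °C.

HNO2 ⇌ NO2- + H+
From the ICE table, Ka = [H+]²/(0.81 − [H+]) = 3.8 × 10^-4.
Neglecting [H+] in the denominator: [H+] = √(3.8 × 10^-4 × 0.81) = 1.75 × 10^-2 M
([H+]/C₀ = 2.2% < 5%, so the approximation holds.)
pH = −log[H+] = −log(1.75 × 10^-2) = 1.76

pH = 1.76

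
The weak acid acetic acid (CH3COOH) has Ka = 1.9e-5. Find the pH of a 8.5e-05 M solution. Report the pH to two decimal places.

CH3COOH ⇌ CH3COO- + H+
Let x = [H+] at equilibrium. Ka = x²/(8.5e-05 − x).
The 5% rule fails; solving x² + Ka·x − Ka·C₀ = 0 exactly:
x = (−Ka + √(Ka² + 4·Ka·C₀))/2 = 3.18 × 10^-5 M
pH = −log(3.18 × 10^-5) = 4.50

pH = 4.50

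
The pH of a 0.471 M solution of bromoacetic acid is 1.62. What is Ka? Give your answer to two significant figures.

[H+] = 10^(-1.62) = 2.40 × 10^-2 M
At equilibrium [HA] = 0.471 − 2.40 × 10^-2 = 4.47 × 10^-1 M
Ka = [H+][A-]/[HA] = (2.40 × 10^-2)² / 4.47 × 10^-1 = 1.3 × 10^-3

Ka = 1.3 × 10^-3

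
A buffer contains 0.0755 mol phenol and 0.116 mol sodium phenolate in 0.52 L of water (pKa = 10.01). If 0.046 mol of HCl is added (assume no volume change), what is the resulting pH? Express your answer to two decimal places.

Added H+ converts C6H5O- to C6H5OH: C6H5OH → 0.121 mol, C6H5O- → 0.07 mol.
pH = pKa + log(n_C6H5O-/n_C6H5OH) = 10.01 + log(0.07/0.121) = 10.01 + (-0.238)

pH = 9.77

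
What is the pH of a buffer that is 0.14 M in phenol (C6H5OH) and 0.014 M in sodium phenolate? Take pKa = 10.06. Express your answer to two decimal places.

Henderson–Hasselbalch: pH = pKa + log([C6H5O-]/[C6H5OH]) = 10.06 + log(0.014/0.14)
pH = 10.06 + (-1.000) = 9.06

pH = 9.06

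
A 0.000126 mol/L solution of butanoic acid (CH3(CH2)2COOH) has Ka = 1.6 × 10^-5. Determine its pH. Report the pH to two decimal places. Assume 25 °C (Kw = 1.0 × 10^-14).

pH = 4.42

CH3(CH2)2COOH ⇌ CH3(CH2)2COO- + H+
Ka = [H+]²/(0.000126 − [H+]) = 1.6 × 10^-5
The 5% rule fails; solving [H+]² + Ka·[H+] − Ka·C₀ = 0 exactly:
[H+] = [−1.6e-05 + √(1.6e-05² + 8.06e-09)]/2 = 3.76 × 10^-5 M
pH = −log[H+] = −log(3.76 × 10^-5) = 4.42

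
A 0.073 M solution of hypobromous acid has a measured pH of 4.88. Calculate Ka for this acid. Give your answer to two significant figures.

[H+] = 10^(-4.88) = 1.32 × 10^-5 M
At equilibrium [HA] = 0.073 − 1.32 × 10^-5 = 7.30 × 10^-2 M
Ka = [H+][A-]/[HA] = (1.32 × 10^-5)² / 7.30 × 10^-2 = 2.4 × 10^-9

Ka = 2.4 × 10^-9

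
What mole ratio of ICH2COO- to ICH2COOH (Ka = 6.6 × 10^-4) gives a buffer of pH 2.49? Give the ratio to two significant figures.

ratio = 0.20

pKa = -log(6.6 × 10^-4) = 3.180
pH = pKa + log(r) ⇒ log(r) = 2.49 − 3.180 = -0.690
r = [ICH2COO-]/[ICH2COOH] = 10^(-0.690) = 0.204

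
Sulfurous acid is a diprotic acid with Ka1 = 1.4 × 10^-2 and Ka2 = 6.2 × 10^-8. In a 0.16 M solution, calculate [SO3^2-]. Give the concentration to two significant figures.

First ionization gives [H+] ≈ [HSO3-] = 4.08 × 10^-2 M.
Second step: Ka2 = [H+][SO3^2-]/[HSO3-] ≈ [SO3^2-] (since [H+] ≈ [HSO3-]).
So [SO3^2-] ≈ Ka2.

6.2 × 10^-8 M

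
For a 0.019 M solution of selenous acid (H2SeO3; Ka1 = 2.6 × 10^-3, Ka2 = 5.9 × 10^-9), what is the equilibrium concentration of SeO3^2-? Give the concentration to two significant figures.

First ionization gives [H+] ≈ [HSeO3-] = 5.85 × 10^-3 M.
Second step: Ka2 = [H+][SeO3^2-]/[HSeO3-] ≈ [SeO3^2-] (since [H+] ≈ [HSeO3-]).
So [SeO3^2-] ≈ Ka2.

5.9 × 10^-9 M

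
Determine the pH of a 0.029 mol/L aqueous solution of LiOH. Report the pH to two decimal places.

LiOH is a strong base; [OH-] = 0.029 M.
pOH = -log(0.029) = 1.54
pH = 14.00 - 1.54 = 12.46

pH = 12.46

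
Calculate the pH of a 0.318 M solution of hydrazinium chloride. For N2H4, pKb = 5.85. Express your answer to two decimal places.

pH = 4.32

N2H5+ is the conjugate acid of the weak base N2H4.
Kb = 10^(−5.85) = 1.41 × 10^-6
Ka = Kw/Kb = 1.0×10^-14 / 1.41 × 10^-6 = 7.09 × 10^-9
From the ICE table, Ka = [H+]²/(0.318 − [H+]) = 7.09 × 10^-9.
Neglecting [H+] in the denominator: [H+] = √(7.09 × 10^-9 × 0.318) = 4.75 × 10^-5 M
Check: 0.015% ionized — well under 5%, approximation valid.
pH = −log(4.75 × 10^-5) = 4.32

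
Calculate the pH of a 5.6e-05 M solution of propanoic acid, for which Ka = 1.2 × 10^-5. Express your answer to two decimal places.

CH3CH2COOH ⇌ CH3CH2COO- + H+
From the ICE table, Ka = [H+]²/(5.6e-05 − [H+]) = 1.2 × 10^-5.
[H+] is not negligible relative to C₀; solve [H+]² + 1.2e-05·[H+] − 6.72e-10 = 0.
[H+] = [−1.2e-05 + √(1.2e-05² + 2.69e-09)]/2 = 2.06 × 10^-5 M
pH = −log[H+] = −log(2.06 × 10^-5) = 4.69

pH = 4.69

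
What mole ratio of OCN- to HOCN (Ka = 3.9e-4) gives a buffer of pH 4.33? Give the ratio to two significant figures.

pKa = -log(3.9 × 10^-4) = 3.409
pH = pKa + log(r) ⇒ log(r) = 4.33 − 3.409 = +0.921
r = [OCN-]/[HOCN] = 10^(+0.921) = 8.34

ratio = 8.3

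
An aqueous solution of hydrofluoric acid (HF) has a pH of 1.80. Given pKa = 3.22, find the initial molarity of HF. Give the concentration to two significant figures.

[H+] = 10^(-1.80) = 1.58 × 10^-2 M = x
Ka = 10^(−3.22) = 6.03 × 10^-4
Ka = x²/(C₀ − x) ⇒ C₀ = x + x²/Ka
C₀ = 1.58 × 10^-2 + (1.58 × 10^-2)²/(6.03 × 10^-4) = 4.30 × 10^-1 M

C₀ = 4.3 × 10^-1 M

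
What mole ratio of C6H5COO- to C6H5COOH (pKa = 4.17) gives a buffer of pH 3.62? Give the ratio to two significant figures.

pH = pKa + log(r) ⇒ log(r) = 3.62 − 4.17 = -0.55
r = [C6H5COO-]/[C6H5COOH] = 10^(-0.55) = 0.282

ratio = 0.28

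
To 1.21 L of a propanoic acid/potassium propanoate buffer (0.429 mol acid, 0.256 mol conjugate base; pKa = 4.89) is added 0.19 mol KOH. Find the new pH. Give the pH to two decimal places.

pH = 5.16

After neutralization: n(CH3CH2COOH) = 0.239 mol, n(CH3CH2COO-) = 0.446 mol.
pH = pKa + log([A⁻]/[HA]) = 4.89 + log(0.446/0.239) = 4.89 +0.271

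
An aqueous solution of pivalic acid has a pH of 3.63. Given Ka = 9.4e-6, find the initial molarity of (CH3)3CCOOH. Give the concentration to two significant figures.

[H+] = 10^(-3.63) = 2.34 × 10^-4 M = x
Ka = x²/(C₀ − x) ⇒ C₀ = x + x²/Ka
C₀ = 2.34 × 10^-4 + (2.34 × 10^-4)²/(9.4 × 10^-6) = 6.06 × 10^-3 M

C₀ = 6.1 × 10^-3 M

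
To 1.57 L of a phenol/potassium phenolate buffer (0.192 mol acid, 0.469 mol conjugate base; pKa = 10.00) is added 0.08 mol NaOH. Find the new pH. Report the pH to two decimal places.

pH = 10.69

OH- converts C6H5OH to C6H5O-: C6H5OH → 0.112 mol, C6H5O- → 0.549 mol.
Henderson–Hasselbalch with mole ratio 0.549/0.112: pH = 10.00 + (+0.690)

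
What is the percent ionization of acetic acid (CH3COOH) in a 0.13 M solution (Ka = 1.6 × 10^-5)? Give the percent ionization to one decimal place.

CH3COOH ⇌ CH3COO- + H+; let x = [H+] at equilibrium.
x ≈ √(Ka·C₀) = √(1.6 × 10^-5 × 0.13) = 1.44 × 10^-3 M
% ionization = x/C₀ × 100% = 1.44 × 10^-3/0.13 × 100% = 1.1%

1.1%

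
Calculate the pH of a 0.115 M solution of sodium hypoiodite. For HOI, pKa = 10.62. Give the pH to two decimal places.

pH = 11.83

OI- is the conjugate base of the weak acid HOI.
Ka = 10^(−10.62) = 2.40 × 10^-11
Kb = Kw/Ka = 1.0×10^-14 / 2.40 × 10^-11 = 4.17 × 10^-4
Kb = x²/(0.115 − x) = 4.17 × 10^-4
x is not negligible relative to C₀; solve x² + 0.000417·x − 4.8e-05 = 0.
x = (−Kb + √(Kb² + 4·Kb·C₀))/2 = 6.72 × 10^-3 M
pOH = −log(6.72 × 10^-3) = 2.17; pH = 14.00 − 2.17 = 11.83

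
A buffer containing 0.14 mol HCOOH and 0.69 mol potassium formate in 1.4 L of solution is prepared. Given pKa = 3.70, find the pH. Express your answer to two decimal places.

Using pH = pKa + log([base]/[acid]) with [base]/[acid] = 0.69/0.14:
pH = 3.70 + (+0.693) = 4.39

pH = 4.39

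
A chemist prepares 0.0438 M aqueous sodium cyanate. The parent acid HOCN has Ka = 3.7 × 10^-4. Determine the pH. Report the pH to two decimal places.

OCN- is the conjugate base of the weak acid HOCN.
Kb = Kw/Ka = 1.0×10^-14 / 3.7 × 10^-4 = 2.70 × 10^-11
From the ICE table, Kb = [OH-]²/(0.0438 − [OH-]) = 2.70 × 10^-11.
Assume [OH-] ≪ 0.0438: [OH-] ≈ √(2.70 × 10^-11 × 0.0438) = 1.09 × 10^-6 M
Check: 0.0025% ionized — well under 5%, approximation valid.
pOH = −log(1.09 × 10^-6) = 5.96; pH = 14.00 − 5.96 = 8.04

pH = 8.04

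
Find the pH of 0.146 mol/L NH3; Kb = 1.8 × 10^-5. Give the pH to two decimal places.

pH = 11.21

NH3 + H2O ⇌ NH4+ + OH-
Kb = [OH-]²/(0.146 − [OH-]) = 1.8 × 10^-5
Assume [OH-] ≪ 0.146: [OH-] ≈ √(1.8 × 10^-5 × 0.146) = 1.62 × 10^-3 M
pOH = −log(1.62 × 10^-3) = 2.79; pH = 14.00 − 2.79 = 11.21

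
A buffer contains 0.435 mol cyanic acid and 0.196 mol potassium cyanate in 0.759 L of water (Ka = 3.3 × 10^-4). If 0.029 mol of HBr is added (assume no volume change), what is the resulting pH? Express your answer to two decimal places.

After neutralization: n(HOCN) = 0.464 mol, n(OCN-) = 0.167 mol.
pKa = −log(3.3 × 10^-4) = 3.481
Henderson–Hasselbalch with mole ratio 0.167/0.464: pH = 3.481 + (-0.444)

pH = 3.04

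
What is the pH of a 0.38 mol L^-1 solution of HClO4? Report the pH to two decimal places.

pH = 0.42

HClO4 is a strong acid and dissociates completely, so [H+] = 0.38 M.
pH = -log(0.38) = 0.42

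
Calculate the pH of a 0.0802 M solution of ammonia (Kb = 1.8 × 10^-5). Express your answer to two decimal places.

NH3 + H2O ⇌ NH4+ + OH-
Let x = [OH-] at equilibrium. Kb = x²/(0.0802 − x).
Since Kb ≪ C₀, x ≈ √(Kb·C₀) = 1.20 × 10^-3 M.
(x/C₀ = 1.5% < 5%, so the approximation holds.)
pOH = 2.92, so pH = 14.00 − pOH = 11.08

pH = 11.08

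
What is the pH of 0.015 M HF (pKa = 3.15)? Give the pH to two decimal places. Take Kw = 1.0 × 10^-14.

pH = 2.53

HF ⇌ F- + H+
Ka = 10^(−3.15) = 7.08 × 10^-4
Let x = [H+] at equilibrium. Ka = x²/(0.015 − x).
The 5% rule fails; solving x² + Ka·x − Ka·C₀ = 0 exactly:
x = (−Ka + √(Ka² + 4·Ka·C₀))/2 = 2.92 × 10^-3 M
pH = −log[H+] = −log(2.92 × 10^-3) = 2.53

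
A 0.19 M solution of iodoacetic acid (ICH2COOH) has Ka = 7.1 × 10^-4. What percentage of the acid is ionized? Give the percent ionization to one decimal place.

5.9%

ICH2COOH ⇌ ICH2COO- + H+; let x = [H+] at equilibrium.
Solve x² + 0.00071x − 0.000135 = 0 → x = 1.13 × 10^-2 M
% ionization = x/C₀ × 100% = 1.13 × 10^-2/0.19 × 100% = 5.9%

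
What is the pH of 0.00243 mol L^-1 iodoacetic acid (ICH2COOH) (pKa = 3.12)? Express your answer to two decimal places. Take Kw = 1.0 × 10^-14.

ICH2COOH ⇌ ICH2COO- + H+
Ka = 10^(−3.12) = 7.59 × 10^-4
Let x = [H+] at equilibrium. Ka = x²/(0.00243 − x).
Here C₀/Ka ≈ 3.2, so the small-x approximation fails. Use the quadratic:
x = [−0.000759 + √(0.000759² + 7.38e-06)]/2 = 1.03 × 10^-3 M
pH = −log[H+] = −log(1.03 × 10^-3) = 2.99

pH = 2.99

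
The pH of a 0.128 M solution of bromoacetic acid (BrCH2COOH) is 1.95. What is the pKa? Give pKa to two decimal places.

pKa = 2.97

[H+] = 10^(-1.95) = 1.12 × 10^-2 M
At equilibrium [HA] = 0.128 − 1.12 × 10^-2 = 1.17 × 10^-1 M
Ka = [H+][A-]/[HA] = (1.12 × 10^-2)² / 1.17 × 10^-1 = 1.07 × 10^-3
pKa = -log(1.07 × 10^-3) = 2.97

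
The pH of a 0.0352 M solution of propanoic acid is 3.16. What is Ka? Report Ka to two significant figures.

Ka = 1.4 × 10^-5

[H+] = 10^(-3.16) = 6.92 × 10^-4 M
At equilibrium [HA] = 0.0352 − 6.92 × 10^-4 = 3.45 × 10^-2 M
Ka = [H+][A-]/[HA] = (6.92 × 10^-4)² / 3.45 × 10^-2 = 1.4 × 10^-5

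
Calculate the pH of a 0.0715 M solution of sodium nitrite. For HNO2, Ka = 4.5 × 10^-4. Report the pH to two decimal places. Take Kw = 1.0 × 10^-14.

pH = 8.10

NO2- is the conjugate base of the weak acid HNO2.
Kb = Kw/Ka = 1.0×10^-14 / 4.5 × 10^-4 = 2.22 × 10^-11
From the ICE table, Kb = [OH-]²/(0.0715 − [OH-]) = 2.22 × 10^-11.
Since Kb ≪ C₀, [OH-] ≈ √(Kb·C₀) = 1.26 × 10^-6 M.
([OH-]/C₀ = 0.0018% < 5%, so the approximation holds.)
pOH = −log(1.26 × 10^-6) = 5.90; pH = 14.00 − 5.90 = 8.10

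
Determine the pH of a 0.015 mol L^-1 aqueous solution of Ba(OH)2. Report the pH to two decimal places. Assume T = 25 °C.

pH = 12.48

Ba(OH)2 is a strong base (each formula unit releases 2 OH-); [OH-] = 0.03 M.
pOH = -log(0.03) = 1.52
pH = 14.00 - 1.52 = 12.48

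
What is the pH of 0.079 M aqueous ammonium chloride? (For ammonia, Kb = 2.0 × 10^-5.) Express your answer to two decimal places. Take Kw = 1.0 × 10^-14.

NH4+ is the conjugate acid of the weak base NH3.
Ka = Kw/Kb = 1.0×10^-14 / 2.0 × 10^-5 = 5.00 × 10^-10
From the ICE table, Ka = x²/(0.079 − x) = 5.00 × 10^-10.
Neglecting x in the denominator: x = √(5.00 × 10^-10 × 0.079) = 6.28 × 10^-6 M
Check: 0.008% ionized — well under 5%, approximation valid.
pH = −log[H+] = −log(6.28 × 10^-6) = 5.20

pH = 5.20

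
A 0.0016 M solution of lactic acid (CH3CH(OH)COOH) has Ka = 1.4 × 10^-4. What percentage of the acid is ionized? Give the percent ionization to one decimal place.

CH3CH(OH)COOH ⇌ CH3CH(OH)COO- + H+; let x = [H+] at equilibrium.
Solve x² + 0.00014x − 2.24e-07 = 0 → x = 4.08 × 10^-4 M
Fraction ionized = 4.08 × 10^-4 / 0.0016 = 0.2550 → 25.5%

25.5%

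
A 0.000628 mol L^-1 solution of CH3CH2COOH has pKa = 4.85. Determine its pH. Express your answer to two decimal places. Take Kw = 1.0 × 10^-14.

CH3CH2COOH ⇌ CH3CH2COO- + H+
Ka = 10^(−4.85) = 1.41 × 10^-5
From the ICE table, Ka = [H+]²/(0.000628 − [H+]) = 1.41 × 10^-5.
Here C₀/Ka ≈ 44.5, so the small-[H+] approximation fails. Use the quadratic:
[H+] = [−1.41e-05 + √(1.41e-05² + 3.54e-08)]/2 = 8.73 × 10^-5 M
pH = −log[H+] = −log(8.73 × 10^-5) = 4.06

pH = 4.06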